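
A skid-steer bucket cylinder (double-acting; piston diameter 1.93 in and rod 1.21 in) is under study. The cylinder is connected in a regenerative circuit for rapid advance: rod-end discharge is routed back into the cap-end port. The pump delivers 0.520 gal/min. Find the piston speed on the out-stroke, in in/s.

In regeneration the rod-end outflow joins the pump flow into the cap end, so the net volume the pump must supply per unit advance equals the rod cross-section area.
Rod cross-section A_rod = π/4 × (1.21 in)² = 1.150 in^2
v = Q_pump / A_rod

v ≈ 1.74 in/s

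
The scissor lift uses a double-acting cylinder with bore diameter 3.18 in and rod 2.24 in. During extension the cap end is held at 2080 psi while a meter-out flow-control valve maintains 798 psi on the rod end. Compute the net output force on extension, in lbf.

Cap-side area A_cap = π/4 × (3.18 in)² = 7.942 in^2
Rod-side annular area A_ann = π/4 × (3.18² − 2.24²) = 4.001 in^2
Net thrust = P_cap·A_cap − P_rod·A_ann = 16520 lbf − 3193 lbf

F ≈ 13300 lbf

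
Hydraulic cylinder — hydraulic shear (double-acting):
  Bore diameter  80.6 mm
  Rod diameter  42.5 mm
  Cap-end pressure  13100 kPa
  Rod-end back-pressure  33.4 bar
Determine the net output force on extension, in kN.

F ≈ 54.5 kN

Cap-side area A_cap = π/4 × (80.6 mm)² = 5102 mm^2
Rod-side annular area A_ann = π/4 × (80.6² − 42.5²) = 3684 mm^2
Net thrust = P_cap·A_cap − P_rod·A_ann = 66.84 kN − 12.30 kN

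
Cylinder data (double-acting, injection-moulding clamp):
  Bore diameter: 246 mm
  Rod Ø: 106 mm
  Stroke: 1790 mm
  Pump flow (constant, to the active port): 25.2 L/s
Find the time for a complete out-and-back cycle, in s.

Cap-side area A_cap = π/4 × (246 mm)² = 47530 mm^2
Rod-side annular area A_ann = π/4 × (246² − 106²) = 38700 mm^2
t_ext = A_cap·L/Q = 3.376 s
t_ret = A_ann·L/Q = 2.749 s
t_cycle = t_ext + t_ret

t ≈ 6.13 s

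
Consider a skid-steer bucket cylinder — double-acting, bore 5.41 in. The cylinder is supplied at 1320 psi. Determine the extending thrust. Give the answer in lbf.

Cap-side area A_cap = π/4 × (5.41 in)² = 22.99 in^2
F = P × A_cap = 1320 psi × A_cap

F ≈ 30300 lbf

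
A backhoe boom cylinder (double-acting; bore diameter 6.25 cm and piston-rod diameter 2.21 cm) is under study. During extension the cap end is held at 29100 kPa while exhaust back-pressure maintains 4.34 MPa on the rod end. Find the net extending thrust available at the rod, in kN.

F ≈ 77.6 kN

Cap-side area A_cap = π/4 × (6.25 cm)² = 30.68 cm^2
Rod-side annular area A_ann = π/4 × (6.25² − 2.21²) = 26.84 cm^2
Net thrust = P_cap·A_cap − P_rod·A_ann = 89.28 kN − 11.65 kN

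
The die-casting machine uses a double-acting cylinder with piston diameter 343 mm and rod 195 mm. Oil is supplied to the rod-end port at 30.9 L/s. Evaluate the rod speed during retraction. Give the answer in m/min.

Rod-side annular area A_ann = π/4 × (343² − 195²) = 62540 mm^2
Flow into the rod-end port fills the annular volume.
v = Q / A

v ≈ 29.6 m/min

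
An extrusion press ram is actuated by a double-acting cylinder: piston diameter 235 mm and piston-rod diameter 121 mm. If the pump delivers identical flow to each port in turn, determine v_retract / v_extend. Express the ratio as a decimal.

v_ret/v_ext ≈ 1.36

Cap-side area A_cap = π/4 × (235 mm)² = 43370 mm^2
Rod-side annular area A_ann = π/4 × (235² − 121²) = 31870 mm^2
For equal Q, v ∝ 1/A, so v_ret/v_ext = A_cap/A_ann.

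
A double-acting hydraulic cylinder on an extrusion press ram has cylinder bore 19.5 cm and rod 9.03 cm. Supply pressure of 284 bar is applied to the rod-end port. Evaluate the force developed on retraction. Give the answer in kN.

Rod-side annular area A_ann = π/4 × (19.5² − 9.03²) = 234.6 cm^2
On retraction the pressure acts on the annular area (bore minus rod).
F = P × A_ann

F ≈ 666 kN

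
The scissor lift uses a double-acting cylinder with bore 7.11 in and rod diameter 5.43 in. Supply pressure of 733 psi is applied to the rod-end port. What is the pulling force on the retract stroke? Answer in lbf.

F ≈ 12100 lbf

Rod-side annular area A_ann = π/4 × (7.11² − 5.43²) = 16.55 in^2
On retraction the pressure acts on the annular area (bore minus rod).
F = P × A_ann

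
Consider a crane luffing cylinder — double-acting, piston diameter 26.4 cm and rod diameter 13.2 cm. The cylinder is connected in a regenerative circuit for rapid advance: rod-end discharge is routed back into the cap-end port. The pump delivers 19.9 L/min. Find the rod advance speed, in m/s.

v ≈ 0.0242 m/s

In regeneration the rod-end outflow joins the pump flow into the cap end, so the net volume the pump must supply per unit advance equals the rod cross-section area.
Rod cross-section A_rod = π/4 × (13.2 cm)² = 136.8 cm^2
v = Q_pump / A_rod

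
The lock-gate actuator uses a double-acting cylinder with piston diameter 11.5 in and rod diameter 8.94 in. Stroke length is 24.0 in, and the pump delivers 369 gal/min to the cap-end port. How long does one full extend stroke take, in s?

Cap-side area A_cap = π/4 × (11.5 in)² = 103.9 in^2
Swept volume V = A × L; t = V / Q = A·L / Q

t ≈ 1.75 s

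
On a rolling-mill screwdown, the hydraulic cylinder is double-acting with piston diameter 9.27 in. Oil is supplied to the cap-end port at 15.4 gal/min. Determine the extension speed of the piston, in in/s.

Cap-side area A_cap = π/4 × (9.27 in)² = 67.49 in^2
v = Q / A

v ≈ 0.878 in/s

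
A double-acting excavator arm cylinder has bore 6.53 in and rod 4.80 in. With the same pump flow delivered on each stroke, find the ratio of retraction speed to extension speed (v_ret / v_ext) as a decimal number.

v_ret/v_ext ≈ 2.18

Cap-side area A_cap = π/4 × (6.53 in)² = 33.49 in^2
Rod-side annular area A_ann = π/4 × (6.53² − 4.80²) = 15.39 in^2
For equal Q, v ∝ 1/A, so v_ret/v_ext = A_cap/A_ann.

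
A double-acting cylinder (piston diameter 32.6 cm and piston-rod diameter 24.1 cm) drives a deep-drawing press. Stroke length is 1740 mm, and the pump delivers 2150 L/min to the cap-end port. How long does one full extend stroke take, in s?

t ≈ 4.05 s

Cap-side area A_cap = π/4 × (32.6 cm)² = 834.7 cm^2
Swept volume V = A × L; t = V / Q = A·L / Q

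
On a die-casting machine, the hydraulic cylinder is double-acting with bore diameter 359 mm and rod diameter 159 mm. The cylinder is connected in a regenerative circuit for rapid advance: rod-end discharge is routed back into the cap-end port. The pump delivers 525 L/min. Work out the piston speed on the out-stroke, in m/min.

In regeneration the rod-end outflow joins the pump flow into the cap end, so the net volume the pump must supply per unit advance equals the rod cross-section area.
Rod cross-section A_rod = π/4 × (159 mm)² = 19860 mm^2
v = Q_pump / A_rod

v ≈ 26.4 m/min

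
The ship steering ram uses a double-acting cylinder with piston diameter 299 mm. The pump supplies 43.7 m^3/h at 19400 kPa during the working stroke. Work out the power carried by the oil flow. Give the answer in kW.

Hydraulic power = P × Q

W ≈ 235 kW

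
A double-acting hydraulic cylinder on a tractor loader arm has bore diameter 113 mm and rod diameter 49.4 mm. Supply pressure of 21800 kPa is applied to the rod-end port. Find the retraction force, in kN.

F ≈ 177 kN

Rod-side annular area A_ann = π/4 × (113² − 49.4²) = 8112 mm^2
On retraction the pressure acts on the annular area (bore minus rod).
F = P × A_ann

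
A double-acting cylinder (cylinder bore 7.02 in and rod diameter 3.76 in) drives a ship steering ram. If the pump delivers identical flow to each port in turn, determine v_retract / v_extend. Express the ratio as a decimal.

v_ret/v_ext ≈ 1.40

Cap-side area A_cap = π/4 × (7.02 in)² = 38.70 in^2
Rod-side annular area A_ann = π/4 × (7.02² − 3.76²) = 27.60 in^2
For equal Q, v ∝ 1/A, so v_ret/v_ext = A_cap/A_ann.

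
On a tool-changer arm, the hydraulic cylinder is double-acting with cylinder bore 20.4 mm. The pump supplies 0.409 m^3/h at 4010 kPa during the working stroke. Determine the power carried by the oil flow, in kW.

W ≈ 0.456 kW

Hydraulic power = P × Q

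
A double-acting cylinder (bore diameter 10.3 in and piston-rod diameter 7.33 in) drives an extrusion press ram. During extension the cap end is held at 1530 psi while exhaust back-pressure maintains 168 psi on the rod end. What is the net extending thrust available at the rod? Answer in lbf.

Cap-side area A_cap = π/4 × (10.3 in)² = 83.32 in^2
Rod-side annular area A_ann = π/4 × (10.3² − 7.33²) = 41.12 in^2
Net thrust = P_cap·A_cap − P_rod·A_ann = 1.275e5 lbf − 6909 lbf

F ≈ 1.21e5 lbf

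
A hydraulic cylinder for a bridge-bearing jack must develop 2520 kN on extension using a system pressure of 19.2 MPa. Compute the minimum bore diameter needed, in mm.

D ≈ 409 mm

Extension force acts on the full piston face: F = P × (π/4)D².
D = √(4F / (πP)) = √(4 × 2520 kN / (π × 19.2 MPa))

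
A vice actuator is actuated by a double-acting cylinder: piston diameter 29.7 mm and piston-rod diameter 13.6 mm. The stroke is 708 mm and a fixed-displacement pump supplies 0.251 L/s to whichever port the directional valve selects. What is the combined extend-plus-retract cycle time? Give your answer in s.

t ≈ 3.50 s

Cap-side area A_cap = π/4 × (29.7 mm)² = 692.8 mm^2
Rod-side annular area A_ann = π/4 × (29.7² − 13.6²) = 547.5 mm^2
t_ext = A_cap·L/Q = 1.954 s
t_ret = A_ann·L/Q = 1.544 s
t_cycle = t_ext + t_ret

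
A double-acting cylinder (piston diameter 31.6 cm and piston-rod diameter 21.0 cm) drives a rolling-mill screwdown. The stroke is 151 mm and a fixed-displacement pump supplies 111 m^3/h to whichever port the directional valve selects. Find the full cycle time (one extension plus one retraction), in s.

Cap-side area A_cap = π/4 × (31.6 cm)² = 784.3 cm^2
Rod-side annular area A_ann = π/4 × (31.6² − 21.0²) = 437.9 cm^2
t_ext = A_cap·L/Q = 0.3841 s
t_ret = A_ann·L/Q = 0.2145 s
t_cycle = t_ext + t_ret

t ≈ 0.599 s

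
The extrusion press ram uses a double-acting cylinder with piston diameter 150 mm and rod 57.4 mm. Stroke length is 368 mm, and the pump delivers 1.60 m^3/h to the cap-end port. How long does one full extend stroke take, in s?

t ≈ 14.6 s

Cap-side area A_cap = π/4 × (150 mm)² = 17670 mm^2
Swept volume V = A × L; t = V / Q = A·L / Q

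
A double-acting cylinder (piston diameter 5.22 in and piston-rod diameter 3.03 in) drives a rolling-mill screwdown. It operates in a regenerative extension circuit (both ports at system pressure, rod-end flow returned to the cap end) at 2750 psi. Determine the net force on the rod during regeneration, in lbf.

With equal pressure on both faces, forces on the annular region cancel; the net push is pressure × rod cross-section.
Rod cross-section A_rod = π/4 × (3.03 in)² = 7.211 in^2
F = P × A_rod

F ≈ 19800 lbf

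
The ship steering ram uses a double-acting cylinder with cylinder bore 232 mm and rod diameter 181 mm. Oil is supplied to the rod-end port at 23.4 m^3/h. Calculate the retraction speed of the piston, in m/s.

Rod-side annular area A_ann = π/4 × (232² − 181²) = 16540 mm^2
Flow into the rod-end port fills the annular volume.
v = Q / A

v ≈ 0.393 m/s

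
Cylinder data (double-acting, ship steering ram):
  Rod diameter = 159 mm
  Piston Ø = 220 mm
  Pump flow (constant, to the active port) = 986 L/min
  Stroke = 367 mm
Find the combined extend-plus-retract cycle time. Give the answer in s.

t ≈ 1.25 s

Cap-side area A_cap = π/4 × (220 mm)² = 38010 mm^2
Rod-side annular area A_ann = π/4 × (220² − 159²) = 18160 mm^2
t_ext = A_cap·L/Q = 0.8489 s
t_ret = A_ann·L/Q = 0.4055 s
t_cycle = t_ext + t_ret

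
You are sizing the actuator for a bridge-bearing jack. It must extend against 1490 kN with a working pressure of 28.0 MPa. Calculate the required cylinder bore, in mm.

Extension force acts on the full piston face: F = P × (π/4)D².
D = √(4F / (πP)) = √(4 × 1490 kN / (π × 28.0 MPa))

D ≈ 260 mm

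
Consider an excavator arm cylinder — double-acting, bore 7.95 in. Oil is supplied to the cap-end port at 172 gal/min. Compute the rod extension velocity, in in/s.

Cap-side area A_cap = π/4 × (7.95 in)² = 49.64 in^2
v = Q / A

v ≈ 13.3 in/s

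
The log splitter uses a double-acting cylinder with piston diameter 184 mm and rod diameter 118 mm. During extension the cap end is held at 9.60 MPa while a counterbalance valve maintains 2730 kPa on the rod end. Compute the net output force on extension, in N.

F ≈ 2.13e5 N

Cap-side area A_cap = π/4 × (184 mm)² = 26590 mm^2
Rod-side annular area A_ann = π/4 × (184² − 118²) = 15650 mm^2
Net thrust = P_cap·A_cap − P_rod·A_ann = 2.553e5 N − 42740 N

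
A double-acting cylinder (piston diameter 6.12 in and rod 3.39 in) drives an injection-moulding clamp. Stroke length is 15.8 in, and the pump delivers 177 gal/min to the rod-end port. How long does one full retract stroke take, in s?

Rod-side annular area A_ann = π/4 × (6.12² − 3.39²) = 20.39 in^2
Swept volume V = A × L; t = V / Q = A·L / Q

t ≈ 0.473 s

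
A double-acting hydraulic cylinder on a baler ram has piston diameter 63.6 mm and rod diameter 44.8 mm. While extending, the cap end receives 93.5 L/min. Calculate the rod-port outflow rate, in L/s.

Cap-side area A_cap = π/4 × (63.6 mm)² = 3177 mm^2
Rod-side annular area A_ann = π/4 × (63.6² − 44.8²) = 1601 mm^2
Piston speed v = Q_in/A_cap; rod-end outflow Q_out = v × A_ann = Q_in × A_ann/A_cap.

Q_out ≈ 0.785 L/s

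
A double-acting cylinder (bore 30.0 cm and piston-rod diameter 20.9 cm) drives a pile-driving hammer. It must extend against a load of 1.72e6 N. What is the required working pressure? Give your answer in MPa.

Cap-side area A_cap = π/4 × (30.0 cm)² = 706.9 cm^2
P = F / A = 1.72e6 N / A

P ≈ 24.3 MPa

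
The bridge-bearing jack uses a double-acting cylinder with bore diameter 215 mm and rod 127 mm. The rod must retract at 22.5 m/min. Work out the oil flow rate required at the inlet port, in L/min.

Rod-side annular area A_ann = π/4 × (215² − 127²) = 23640 mm^2
Q = A × v

Q ≈ 532 L/min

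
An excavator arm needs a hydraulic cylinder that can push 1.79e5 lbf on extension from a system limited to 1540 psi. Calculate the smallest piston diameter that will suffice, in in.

D ≈ 12.2 in

Extension force acts on the full piston face: F = P × (π/4)D².
D = √(4F / (πP)) = √(4 × 1.79e5 lbf / (π × 1540 psi))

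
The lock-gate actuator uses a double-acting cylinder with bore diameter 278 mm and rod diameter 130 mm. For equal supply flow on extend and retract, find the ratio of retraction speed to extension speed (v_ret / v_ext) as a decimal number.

Cap-side area A_cap = π/4 × (278 mm)² = 60700 mm^2
Rod-side annular area A_ann = π/4 × (278² − 130²) = 47430 mm^2
For equal Q, v ∝ 1/A, so v_ret/v_ext = A_cap/A_ann.

v_ret/v_ext ≈ 1.28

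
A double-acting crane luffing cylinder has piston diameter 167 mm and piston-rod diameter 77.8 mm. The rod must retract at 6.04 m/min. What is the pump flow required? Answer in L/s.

Q ≈ 1.73 L/s

Rod-side annular area A_ann = π/4 × (167² − 77.8²) = 17150 mm^2
Q = A × v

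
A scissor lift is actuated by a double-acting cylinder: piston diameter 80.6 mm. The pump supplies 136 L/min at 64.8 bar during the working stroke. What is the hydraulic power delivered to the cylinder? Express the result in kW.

W ≈ 14.7 kW

Hydraulic power = P × Q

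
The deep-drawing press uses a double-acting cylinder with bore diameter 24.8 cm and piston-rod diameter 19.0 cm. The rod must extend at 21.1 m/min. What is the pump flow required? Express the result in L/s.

Cap-side area A_cap = π/4 × (24.8 cm)² = 483.1 cm^2
Q = A × v

Q ≈ 17.0 L/s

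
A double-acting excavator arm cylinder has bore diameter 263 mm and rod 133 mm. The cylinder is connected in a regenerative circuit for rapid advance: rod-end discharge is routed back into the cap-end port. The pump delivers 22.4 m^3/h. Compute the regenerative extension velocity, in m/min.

In regeneration the rod-end outflow joins the pump flow into the cap end, so the net volume the pump must supply per unit advance equals the rod cross-section area.
Rod cross-section A_rod = π/4 × (133 mm)² = 13890 mm^2
v = Q_pump / A_rod

v ≈ 26.9 m/min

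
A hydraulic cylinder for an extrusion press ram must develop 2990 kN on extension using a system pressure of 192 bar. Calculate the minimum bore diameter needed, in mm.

D ≈ 445 mm

Extension force acts on the full piston face: F = P × (π/4)D².
D = √(4F / (πP)) = √(4 × 2990 kN / (π × 192 bar))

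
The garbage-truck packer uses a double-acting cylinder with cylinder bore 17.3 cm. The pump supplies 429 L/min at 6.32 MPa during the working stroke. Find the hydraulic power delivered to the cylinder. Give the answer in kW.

Hydraulic power = P × Q

W ≈ 45.2 kW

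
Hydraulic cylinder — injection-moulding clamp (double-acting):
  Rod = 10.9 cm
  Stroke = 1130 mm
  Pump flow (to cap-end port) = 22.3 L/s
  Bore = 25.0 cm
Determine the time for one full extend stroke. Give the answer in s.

Cap-side area A_cap = π/4 × (25.0 cm)² = 490.9 cm^2
Swept volume V = A × L; t = V / Q = A·L / Q

t ≈ 2.49 s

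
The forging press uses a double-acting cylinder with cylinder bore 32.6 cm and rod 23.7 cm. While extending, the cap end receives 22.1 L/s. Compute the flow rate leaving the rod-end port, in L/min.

Cap-side area A_cap = π/4 × (32.6 cm)² = 834.7 cm^2
Rod-side annular area A_ann = π/4 × (32.6² − 23.7²) = 393.5 cm^2
Piston speed v = Q_in/A_cap; rod-end outflow Q_out = v × A_ann = Q_in × A_ann/A_cap.

Q_out ≈ 625 L/min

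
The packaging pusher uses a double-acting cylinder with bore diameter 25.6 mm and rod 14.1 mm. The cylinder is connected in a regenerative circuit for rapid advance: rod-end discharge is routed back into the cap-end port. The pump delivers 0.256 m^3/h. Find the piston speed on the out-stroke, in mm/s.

In regeneration the rod-end outflow joins the pump flow into the cap end, so the net volume the pump must supply per unit advance equals the rod cross-section area.
Rod cross-section A_rod = π/4 × (14.1 mm)² = 156.1 mm^2
v = Q_pump / A_rod

v ≈ 455 mm/s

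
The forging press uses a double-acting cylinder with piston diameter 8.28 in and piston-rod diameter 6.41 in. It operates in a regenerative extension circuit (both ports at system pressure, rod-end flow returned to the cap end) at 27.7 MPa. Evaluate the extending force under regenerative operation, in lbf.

With equal pressure on both faces, forces on the annular region cancel; the net push is pressure × rod cross-section.
Rod cross-section A_rod = π/4 × (6.41 in)² = 32.27 in^2
F = P × A_rod

F ≈ 1.30e5 lbf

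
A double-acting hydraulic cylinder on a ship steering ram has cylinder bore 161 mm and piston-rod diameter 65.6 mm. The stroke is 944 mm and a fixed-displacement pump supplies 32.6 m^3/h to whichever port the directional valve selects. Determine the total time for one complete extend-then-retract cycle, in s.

t ≈ 3.89 s

Cap-side area A_cap = π/4 × (161 mm)² = 20360 mm^2
Rod-side annular area A_ann = π/4 × (161² − 65.6²) = 16980 mm^2
t_ext = A_cap·L/Q = 2.122 s
t_ret = A_ann·L/Q = 1.770 s
t_cycle = t_ext + t_ret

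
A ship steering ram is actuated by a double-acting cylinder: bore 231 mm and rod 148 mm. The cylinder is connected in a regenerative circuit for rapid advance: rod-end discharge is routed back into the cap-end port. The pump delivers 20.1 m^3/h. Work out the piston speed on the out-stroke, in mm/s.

In regeneration the rod-end outflow joins the pump flow into the cap end, so the net volume the pump must supply per unit advance equals the rod cross-section area.
Rod cross-section A_rod = π/4 × (148 mm)² = 17200 mm^2
v = Q_pump / A_rod

v ≈ 325 mm/s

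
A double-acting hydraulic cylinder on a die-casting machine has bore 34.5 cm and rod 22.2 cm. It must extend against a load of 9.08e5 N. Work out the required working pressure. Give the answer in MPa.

P ≈ 9.71 MPa

Cap-side area A_cap = π/4 × (34.5 cm)² = 934.8 cm^2
P = F / A = 9.08e5 N / A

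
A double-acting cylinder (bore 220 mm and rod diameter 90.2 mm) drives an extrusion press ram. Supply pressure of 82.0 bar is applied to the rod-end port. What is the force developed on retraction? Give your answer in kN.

Rod-side annular area A_ann = π/4 × (220² − 90.2²) = 31620 mm^2
On retraction the pressure acts on the annular area (bore minus rod).
F = P × A_ann

F ≈ 259 kN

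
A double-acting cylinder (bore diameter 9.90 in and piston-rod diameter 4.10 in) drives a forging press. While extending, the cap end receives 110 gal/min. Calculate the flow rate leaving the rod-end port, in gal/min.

Cap-side area A_cap = π/4 × (9.90 in)² = 76.98 in^2
Rod-side annular area A_ann = π/4 × (9.90² − 4.10²) = 63.77 in^2
Piston speed v = Q_in/A_cap; rod-end outflow Q_out = v × A_ann = Q_in × A_ann/A_cap.

Q_out ≈ 91.1 gal/min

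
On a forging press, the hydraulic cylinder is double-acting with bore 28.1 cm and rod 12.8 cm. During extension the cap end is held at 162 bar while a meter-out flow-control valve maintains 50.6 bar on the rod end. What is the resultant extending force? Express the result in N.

Cap-side area A_cap = π/4 × (28.1 cm)² = 620.2 cm^2
Rod-side annular area A_ann = π/4 × (28.1² − 12.8²) = 491.5 cm^2
Net thrust = P_cap·A_cap − P_rod·A_ann = 1.005e6 N − 2.487e5 N

F ≈ 7.56e5 N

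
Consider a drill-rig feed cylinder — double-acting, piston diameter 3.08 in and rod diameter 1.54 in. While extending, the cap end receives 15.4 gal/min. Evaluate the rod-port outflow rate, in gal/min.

Q_out ≈ 11.6 gal/min

Cap-side area A_cap = π/4 × (3.08 in)² = 7.451 in^2
Rod-side annular area A_ann = π/4 × (3.08² − 1.54²) = 5.588 in^2
Piston speed v = Q_in/A_cap; rod-end outflow Q_out = v × A_ann = Q_in × A_ann/A_cap.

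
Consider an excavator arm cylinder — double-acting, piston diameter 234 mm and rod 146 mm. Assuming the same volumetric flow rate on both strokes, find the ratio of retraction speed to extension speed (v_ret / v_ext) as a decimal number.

Cap-side area A_cap = π/4 × (234 mm)² = 43010 mm^2
Rod-side annular area A_ann = π/4 × (234² − 146²) = 26260 mm^2
For equal Q, v ∝ 1/A, so v_ret/v_ext = A_cap/A_ann.

v_ret/v_ext ≈ 1.64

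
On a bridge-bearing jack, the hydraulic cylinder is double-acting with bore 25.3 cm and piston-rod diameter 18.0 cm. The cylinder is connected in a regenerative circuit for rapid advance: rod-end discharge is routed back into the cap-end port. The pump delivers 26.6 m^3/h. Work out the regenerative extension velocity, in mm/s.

v ≈ 290 mm/s

In regeneration the rod-end outflow joins the pump flow into the cap end, so the net volume the pump must supply per unit advance equals the rod cross-section area.
Rod cross-section A_rod = π/4 × (18.0 cm)² = 254.5 cm^2
v = Q_pump / A_rod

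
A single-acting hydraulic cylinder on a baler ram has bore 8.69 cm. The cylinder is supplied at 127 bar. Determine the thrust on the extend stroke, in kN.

F ≈ 75.3 kN

Cap-side area A_cap = π/4 × (8.69 cm)² = 59.31 cm^2
F = P × A_cap = 127 bar × A_cap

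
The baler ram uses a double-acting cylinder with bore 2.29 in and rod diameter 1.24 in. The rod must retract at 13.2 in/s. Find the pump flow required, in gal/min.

Rod-side annular area A_ann = π/4 × (2.29² − 1.24²) = 2.911 in^2
Q = A × v

Q ≈ 9.98 gal/min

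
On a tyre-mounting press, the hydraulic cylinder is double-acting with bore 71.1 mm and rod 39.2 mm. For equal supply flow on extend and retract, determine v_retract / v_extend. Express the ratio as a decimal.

v_ret/v_ext ≈ 1.44

Cap-side area A_cap = π/4 × (71.1 mm)² = 3970 mm^2
Rod-side annular area A_ann = π/4 × (71.1² − 39.2²) = 2763 mm^2
For equal Q, v ∝ 1/A, so v_ret/v_ext = A_cap/A_ann.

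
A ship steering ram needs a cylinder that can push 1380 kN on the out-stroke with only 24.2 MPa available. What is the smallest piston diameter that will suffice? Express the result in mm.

D ≈ 269 mm

Extension force acts on the full piston face: F = P × (π/4)D².
D = √(4F / (πP)) = √(4 × 1380 kN / (π × 24.2 MPa))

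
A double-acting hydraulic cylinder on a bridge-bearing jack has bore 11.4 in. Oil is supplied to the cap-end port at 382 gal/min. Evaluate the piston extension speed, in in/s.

v ≈ 14.4 in/s

Cap-side area A_cap = π/4 × (11.4 in)² = 102.1 in^2
v = Q / A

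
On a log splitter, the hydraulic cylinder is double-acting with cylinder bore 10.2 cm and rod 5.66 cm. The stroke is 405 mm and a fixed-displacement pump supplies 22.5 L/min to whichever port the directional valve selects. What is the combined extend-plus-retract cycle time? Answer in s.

Cap-side area A_cap = π/4 × (10.2 cm)² = 81.71 cm^2
Rod-side annular area A_ann = π/4 × (10.2² − 5.66²) = 56.55 cm^2
t_ext = A_cap·L/Q = 8.825 s
t_ret = A_ann·L/Q = 6.108 s
t_cycle = t_ext + t_ret

t ≈ 14.9 s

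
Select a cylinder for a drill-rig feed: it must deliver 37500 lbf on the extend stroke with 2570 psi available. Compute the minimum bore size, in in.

Extension force acts on the full piston face: F = P × (π/4)D².
D = √(4F / (πP)) = √(4 × 37500 lbf / (π × 2570 psi))

D ≈ 4.31 in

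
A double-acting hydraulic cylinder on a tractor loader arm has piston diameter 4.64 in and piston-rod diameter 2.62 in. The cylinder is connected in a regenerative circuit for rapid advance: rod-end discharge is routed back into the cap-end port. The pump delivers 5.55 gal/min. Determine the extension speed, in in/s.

v ≈ 3.96 in/s

In regeneration the rod-end outflow joins the pump flow into the cap end, so the net volume the pump must supply per unit advance equals the rod cross-section area.
Rod cross-section A_rod = π/4 × (2.62 in)² = 5.391 in^2
v = Q_pump / A_rod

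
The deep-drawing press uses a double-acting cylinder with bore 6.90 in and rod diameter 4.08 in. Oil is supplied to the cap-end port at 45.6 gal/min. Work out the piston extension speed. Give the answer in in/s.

Cap-side area A_cap = π/4 × (6.90 in)² = 37.39 in^2
v = Q / A

v ≈ 4.70 in/s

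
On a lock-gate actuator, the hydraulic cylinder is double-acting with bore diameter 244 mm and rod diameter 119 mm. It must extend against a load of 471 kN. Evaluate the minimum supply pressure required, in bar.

Cap-side area A_cap = π/4 × (244 mm)² = 46760 mm^2
P = F / A = 471 kN / A

P ≈ 101 bar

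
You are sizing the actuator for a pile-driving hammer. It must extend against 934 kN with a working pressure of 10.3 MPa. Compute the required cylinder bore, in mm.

Extension force acts on the full piston face: F = P × (π/4)D².
D = √(4F / (πP)) = √(4 × 934 kN / (π × 10.3 MPa))

D ≈ 340 mm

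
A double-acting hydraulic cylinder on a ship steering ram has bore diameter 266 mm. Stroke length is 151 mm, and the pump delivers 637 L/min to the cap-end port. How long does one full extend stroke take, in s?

t ≈ 0.790 s

Cap-side area A_cap = π/4 × (266 mm)² = 55570 mm^2
Swept volume V = A × L; t = V / Q = A·L / Q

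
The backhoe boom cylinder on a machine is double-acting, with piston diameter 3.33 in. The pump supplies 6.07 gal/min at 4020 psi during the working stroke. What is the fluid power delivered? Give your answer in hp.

Hydraulic power = P × Q

W ≈ 14.2 hp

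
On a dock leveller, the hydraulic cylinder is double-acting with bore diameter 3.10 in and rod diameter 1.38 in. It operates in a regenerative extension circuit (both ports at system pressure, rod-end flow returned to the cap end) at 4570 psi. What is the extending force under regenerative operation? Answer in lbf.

With equal pressure on both faces, forces on the annular region cancel; the net push is pressure × rod cross-section.
Rod cross-section A_rod = π/4 × (1.38 in)² = 1.496 in^2
F = P × A_rod

F ≈ 6840 lbf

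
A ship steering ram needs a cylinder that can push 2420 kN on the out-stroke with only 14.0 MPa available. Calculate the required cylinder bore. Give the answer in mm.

Extension force acts on the full piston face: F = P × (π/4)D².
D = √(4F / (πP)) = √(4 × 2420 kN / (π × 14.0 MPa))

D ≈ 469 mm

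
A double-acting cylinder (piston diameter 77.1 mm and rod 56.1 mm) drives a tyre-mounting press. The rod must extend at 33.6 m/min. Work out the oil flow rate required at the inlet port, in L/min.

Q ≈ 157 L/min

Cap-side area A_cap = π/4 × (77.1 mm)² = 4669 mm^2
Q = A × v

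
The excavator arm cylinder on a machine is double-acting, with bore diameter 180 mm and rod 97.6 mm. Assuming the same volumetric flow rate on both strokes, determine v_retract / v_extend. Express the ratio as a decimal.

v_ret/v_ext ≈ 1.42

Cap-side area A_cap = π/4 × (180 mm)² = 25450 mm^2
Rod-side annular area A_ann = π/4 × (180² − 97.6²) = 17970 mm^2
For equal Q, v ∝ 1/A, so v_ret/v_ext = A_cap/A_ann.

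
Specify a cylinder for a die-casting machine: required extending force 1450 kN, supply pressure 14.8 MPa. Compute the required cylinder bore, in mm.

Extension force acts on the full piston face: F = P × (π/4)D².
D = √(4F / (πP)) = √(4 × 1450 kN / (π × 14.8 MPa))

D ≈ 353 mm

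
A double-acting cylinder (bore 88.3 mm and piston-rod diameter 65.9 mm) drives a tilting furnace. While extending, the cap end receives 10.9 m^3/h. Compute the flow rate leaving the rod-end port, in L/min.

Cap-side area A_cap = π/4 × (88.3 mm)² = 6124 mm^2
Rod-side annular area A_ann = π/4 × (88.3² − 65.9²) = 2713 mm^2
Piston speed v = Q_in/A_cap; rod-end outflow Q_out = v × A_ann = Q_in × A_ann/A_cap.

Q_out ≈ 80.5 L/min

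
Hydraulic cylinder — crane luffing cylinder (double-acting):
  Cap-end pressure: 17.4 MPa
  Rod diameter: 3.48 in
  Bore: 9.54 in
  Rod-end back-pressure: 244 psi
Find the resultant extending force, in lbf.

F ≈ 1.65e5 lbf

Cap-side area A_cap = π/4 × (9.54 in)² = 71.48 in^2
Rod-side annular area A_ann = π/4 × (9.54² − 3.48²) = 61.97 in^2
Net thrust = P_cap·A_cap − P_rod·A_ann = 1.804e5 lbf − 15120 lbf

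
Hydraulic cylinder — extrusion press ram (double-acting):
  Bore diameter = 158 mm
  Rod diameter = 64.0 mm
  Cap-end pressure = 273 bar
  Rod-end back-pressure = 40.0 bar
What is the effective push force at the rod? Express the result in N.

Cap-side area A_cap = π/4 × (158 mm)² = 19610 mm^2
Rod-side annular area A_ann = π/4 × (158² − 64.0²) = 16390 mm^2
Net thrust = P_cap·A_cap − P_rod·A_ann = 5.353e5 N − 65560 N

F ≈ 4.70e5 N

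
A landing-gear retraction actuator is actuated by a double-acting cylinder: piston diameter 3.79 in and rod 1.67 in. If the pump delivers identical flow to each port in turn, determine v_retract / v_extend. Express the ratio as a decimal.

v_ret/v_ext ≈ 1.24

Cap-side area A_cap = π/4 × (3.79 in)² = 11.28 in^2
Rod-side annular area A_ann = π/4 × (3.79² − 1.67²) = 9.091 in^2
For equal Q, v ∝ 1/A, so v_ret/v_ext = A_cap/A_ann.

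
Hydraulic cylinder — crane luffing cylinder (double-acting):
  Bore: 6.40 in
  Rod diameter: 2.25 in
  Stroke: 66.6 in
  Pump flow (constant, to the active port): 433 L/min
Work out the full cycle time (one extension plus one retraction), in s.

Cap-side area A_cap = π/4 × (6.40 in)² = 32.17 in^2
Rod-side annular area A_ann = π/4 × (6.40² − 2.25²) = 28.19 in^2
t_ext = A_cap·L/Q = 4.865 s
t_ret = A_ann·L/Q = 4.264 s
t_cycle = t_ext + t_ret

t ≈ 9.13 s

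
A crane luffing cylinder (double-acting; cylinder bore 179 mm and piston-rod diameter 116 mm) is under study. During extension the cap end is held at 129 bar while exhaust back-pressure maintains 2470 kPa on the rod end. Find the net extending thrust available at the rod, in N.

Cap-side area A_cap = π/4 × (179 mm)² = 25160 mm^2
Rod-side annular area A_ann = π/4 × (179² − 116²) = 14600 mm^2
Net thrust = P_cap·A_cap − P_rod·A_ann = 3.246e5 N − 36050 N

F ≈ 2.89e5 N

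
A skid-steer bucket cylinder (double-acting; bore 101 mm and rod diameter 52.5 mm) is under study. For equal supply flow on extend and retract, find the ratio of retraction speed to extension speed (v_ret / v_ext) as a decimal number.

Cap-side area A_cap = π/4 × (101 mm)² = 8012 mm^2
Rod-side annular area A_ann = π/4 × (101² − 52.5²) = 5847 mm^2
For equal Q, v ∝ 1/A, so v_ret/v_ext = A_cap/A_ann.

v_ret/v_ext ≈ 1.37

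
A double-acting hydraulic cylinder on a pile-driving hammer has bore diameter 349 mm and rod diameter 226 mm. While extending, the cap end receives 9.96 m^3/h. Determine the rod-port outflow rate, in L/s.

Cap-side area A_cap = π/4 × (349 mm)² = 95660 mm^2
Rod-side annular area A_ann = π/4 × (349² − 226²) = 55550 mm^2
Piston speed v = Q_in/A_cap; rod-end outflow Q_out = v × A_ann = Q_in × A_ann/A_cap.

Q_out ≈ 1.61 L/s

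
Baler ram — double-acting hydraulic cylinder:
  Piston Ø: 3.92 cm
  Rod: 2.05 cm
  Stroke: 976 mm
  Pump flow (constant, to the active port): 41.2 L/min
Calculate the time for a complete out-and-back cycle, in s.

Cap-side area A_cap = π/4 × (3.92 cm)² = 12.07 cm^2
Rod-side annular area A_ann = π/4 × (3.92² − 2.05²) = 8.768 cm^2
t_ext = A_cap·L/Q = 1.715 s
t_ret = A_ann·L/Q = 1.246 s
t_cycle = t_ext + t_ret

t ≈ 2.96 s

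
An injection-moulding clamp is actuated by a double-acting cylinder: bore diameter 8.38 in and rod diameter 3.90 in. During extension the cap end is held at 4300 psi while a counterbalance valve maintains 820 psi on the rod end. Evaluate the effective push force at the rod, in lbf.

Cap-side area A_cap = π/4 × (8.38 in)² = 55.15 in^2
Rod-side annular area A_ann = π/4 × (8.38² − 3.90²) = 43.21 in^2
Net thrust = P_cap·A_cap − P_rod·A_ann = 2.372e5 lbf − 35430 lbf

F ≈ 2.02e5 lbf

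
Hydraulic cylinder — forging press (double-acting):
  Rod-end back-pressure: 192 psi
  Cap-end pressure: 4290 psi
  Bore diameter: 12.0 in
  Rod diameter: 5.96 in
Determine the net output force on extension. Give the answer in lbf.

Cap-side area A_cap = π/4 × (12.0 in)² = 113.1 in^2
Rod-side annular area A_ann = π/4 × (12.0² − 5.96²) = 85.20 in^2
Net thrust = P_cap·A_cap − P_rod·A_ann = 4.852e5 lbf − 16360 lbf

F ≈ 4.69e5 lbf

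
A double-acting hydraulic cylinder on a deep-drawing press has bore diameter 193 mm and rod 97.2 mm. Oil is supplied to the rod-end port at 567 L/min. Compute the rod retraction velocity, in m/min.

v ≈ 26.0 m/min

Rod-side annular area A_ann = π/4 × (193² − 97.2²) = 21830 mm^2
Flow into the rod-end port fills the annular volume.
v = Q / A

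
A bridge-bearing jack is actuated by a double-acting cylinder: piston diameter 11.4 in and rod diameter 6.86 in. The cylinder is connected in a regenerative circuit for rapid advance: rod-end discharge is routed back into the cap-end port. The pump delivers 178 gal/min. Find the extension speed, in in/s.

v ≈ 18.5 in/s

In regeneration the rod-end outflow joins the pump flow into the cap end, so the net volume the pump must supply per unit advance equals the rod cross-section area.
Rod cross-section A_rod = π/4 × (6.86 in)² = 36.96 in^2
v = Q_pump / A_rod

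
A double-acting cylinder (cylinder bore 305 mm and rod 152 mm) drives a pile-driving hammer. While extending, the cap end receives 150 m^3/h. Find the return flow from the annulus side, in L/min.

Cap-side area A_cap = π/4 × (305 mm)² = 73060 mm^2
Rod-side annular area A_ann = π/4 × (305² − 152²) = 54920 mm^2
Piston speed v = Q_in/A_cap; rod-end outflow Q_out = v × A_ann = Q_in × A_ann/A_cap.

Q_out ≈ 1880 L/min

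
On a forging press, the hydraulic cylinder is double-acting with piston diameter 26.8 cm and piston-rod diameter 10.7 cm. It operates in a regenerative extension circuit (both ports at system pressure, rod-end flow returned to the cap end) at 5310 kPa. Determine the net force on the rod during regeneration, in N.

With equal pressure on both faces, forces on the annular region cancel; the net push is pressure × rod cross-section.
Rod cross-section A_rod = π/4 × (10.7 cm)² = 89.92 cm^2
F = P × A_rod

F ≈ 47700 N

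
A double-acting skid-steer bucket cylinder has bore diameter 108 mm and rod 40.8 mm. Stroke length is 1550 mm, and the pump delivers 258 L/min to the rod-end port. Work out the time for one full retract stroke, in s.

Rod-side annular area A_ann = π/4 × (108² − 40.8²) = 7853 mm^2
Swept volume V = A × L; t = V / Q = A·L / Q

t ≈ 2.83 s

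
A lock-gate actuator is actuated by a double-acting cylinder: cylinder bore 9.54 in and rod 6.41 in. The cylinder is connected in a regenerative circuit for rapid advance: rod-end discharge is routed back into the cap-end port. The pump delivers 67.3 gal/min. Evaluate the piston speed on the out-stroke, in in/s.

In regeneration the rod-end outflow joins the pump flow into the cap end, so the net volume the pump must supply per unit advance equals the rod cross-section area.
Rod cross-section A_rod = π/4 × (6.41 in)² = 32.27 in^2
v = Q_pump / A_rod

v ≈ 8.03 in/s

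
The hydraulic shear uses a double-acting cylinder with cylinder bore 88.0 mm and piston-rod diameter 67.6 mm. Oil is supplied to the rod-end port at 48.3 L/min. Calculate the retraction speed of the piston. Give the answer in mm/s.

v ≈ 323 mm/s

Rod-side annular area A_ann = π/4 × (88.0² − 67.6²) = 2493 mm^2
Flow into the rod-end port fills the annular volume.
v = Q / A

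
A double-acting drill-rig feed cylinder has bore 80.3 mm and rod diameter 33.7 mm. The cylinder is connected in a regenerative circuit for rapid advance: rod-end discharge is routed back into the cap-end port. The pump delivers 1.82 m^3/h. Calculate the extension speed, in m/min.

In regeneration the rod-end outflow joins the pump flow into the cap end, so the net volume the pump must supply per unit advance equals the rod cross-section area.
Rod cross-section A_rod = π/4 × (33.7 mm)² = 892.0 mm^2
v = Q_pump / A_rod

v ≈ 34.0 m/min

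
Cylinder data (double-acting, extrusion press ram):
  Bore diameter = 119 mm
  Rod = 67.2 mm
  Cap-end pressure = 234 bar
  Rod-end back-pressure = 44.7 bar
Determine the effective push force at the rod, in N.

Cap-side area A_cap = π/4 × (119 mm)² = 11120 mm^2
Rod-side annular area A_ann = π/4 × (119² − 67.2²) = 7575 mm^2
Net thrust = P_cap·A_cap − P_rod·A_ann = 2.603e5 N − 33860 N

F ≈ 2.26e5 N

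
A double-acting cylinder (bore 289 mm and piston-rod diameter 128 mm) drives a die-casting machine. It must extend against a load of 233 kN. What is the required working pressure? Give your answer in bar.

P ≈ 35.5 bar

Cap-side area A_cap = π/4 × (289 mm)² = 65600 mm^2
P = F / A = 233 kN / A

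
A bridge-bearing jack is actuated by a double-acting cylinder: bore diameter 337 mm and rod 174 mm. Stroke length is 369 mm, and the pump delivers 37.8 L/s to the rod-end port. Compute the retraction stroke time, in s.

Rod-side annular area A_ann = π/4 × (337² − 174²) = 65420 mm^2
Swept volume V = A × L; t = V / Q = A·L / Q

t ≈ 0.639 s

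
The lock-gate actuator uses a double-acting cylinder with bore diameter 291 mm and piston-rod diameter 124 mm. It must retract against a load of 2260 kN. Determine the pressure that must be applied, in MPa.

Rod-side annular area A_ann = π/4 × (291² − 124²) = 54430 mm^2
Retraction: pressure acts on the annular area.
P = F / A = 2260 kN / A

P ≈ 41.5 MPa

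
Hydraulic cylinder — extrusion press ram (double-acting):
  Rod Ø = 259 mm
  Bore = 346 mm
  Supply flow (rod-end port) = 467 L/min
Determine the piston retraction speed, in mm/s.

Rod-side annular area A_ann = π/4 × (346² − 259²) = 41340 mm^2
Flow into the rod-end port fills the annular volume.
v = Q / A

v ≈ 188 mm/s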